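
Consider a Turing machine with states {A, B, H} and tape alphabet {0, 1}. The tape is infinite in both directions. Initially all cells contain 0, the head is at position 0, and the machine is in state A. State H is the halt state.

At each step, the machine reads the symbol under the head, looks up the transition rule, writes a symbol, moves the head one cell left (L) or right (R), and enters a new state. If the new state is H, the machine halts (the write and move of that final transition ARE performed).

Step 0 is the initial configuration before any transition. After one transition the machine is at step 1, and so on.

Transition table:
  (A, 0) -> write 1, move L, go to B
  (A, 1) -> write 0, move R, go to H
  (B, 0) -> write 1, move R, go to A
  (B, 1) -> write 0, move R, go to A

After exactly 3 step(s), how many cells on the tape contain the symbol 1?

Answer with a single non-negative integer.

Answer: 1

Derivation:
Step 1: in state A at pos 0, read 0 -> (A,0)->write 1,move L,goto B. Now: state=B, head=-1, tape[-2..1]=0010 (head:  ^)
Step 2: in state B at pos -1, read 0 -> (B,0)->write 1,move R,goto A. Now: state=A, head=0, tape[-2..1]=0110 (head:   ^)
Step 3: in state A at pos 0, read 1 -> (A,1)->write 0,move R,goto H. Now: state=H, head=1, tape[-2..2]=01000 (head:    ^)
Cells containing 1 after step 3: {-1} -> 1 cell(s)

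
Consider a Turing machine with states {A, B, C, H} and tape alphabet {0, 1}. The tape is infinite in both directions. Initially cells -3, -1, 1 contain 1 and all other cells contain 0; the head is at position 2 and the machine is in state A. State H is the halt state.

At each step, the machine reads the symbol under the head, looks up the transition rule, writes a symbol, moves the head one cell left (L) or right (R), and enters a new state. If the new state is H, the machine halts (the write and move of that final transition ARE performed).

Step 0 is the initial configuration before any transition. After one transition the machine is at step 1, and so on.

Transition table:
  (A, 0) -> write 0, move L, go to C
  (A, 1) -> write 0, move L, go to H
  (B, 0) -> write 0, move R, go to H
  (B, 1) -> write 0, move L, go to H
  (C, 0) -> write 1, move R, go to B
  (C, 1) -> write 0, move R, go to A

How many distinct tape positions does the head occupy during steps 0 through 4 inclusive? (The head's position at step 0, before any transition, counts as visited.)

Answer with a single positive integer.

Answer: 2

Derivation:
Step 1: in state A at pos 2, read 0 -> (A,0)->write 0,move L,goto C. Now: state=C, head=1, tape[-4..3]=01010100 (head:      ^)
Step 2: in state C at pos 1, read 1 -> (C,1)->write 0,move R,goto A. Now: state=A, head=2, tape[-4..3]=01010000 (head:       ^)
Step 3: in state A at pos 2, read 0 -> (A,0)->write 0,move L,goto C. Now: state=C, head=1, tape[-4..3]=01010000 (head:      ^)
Step 4: in state C at pos 1, read 0 -> (C,0)->write 1,move R,goto B. Now: state=B, head=2, tape[-4..3]=01010100 (head:       ^)
Head positions at steps 0..4: starting at 2, distinct positions visited = {1, 2} -> 2 position(s)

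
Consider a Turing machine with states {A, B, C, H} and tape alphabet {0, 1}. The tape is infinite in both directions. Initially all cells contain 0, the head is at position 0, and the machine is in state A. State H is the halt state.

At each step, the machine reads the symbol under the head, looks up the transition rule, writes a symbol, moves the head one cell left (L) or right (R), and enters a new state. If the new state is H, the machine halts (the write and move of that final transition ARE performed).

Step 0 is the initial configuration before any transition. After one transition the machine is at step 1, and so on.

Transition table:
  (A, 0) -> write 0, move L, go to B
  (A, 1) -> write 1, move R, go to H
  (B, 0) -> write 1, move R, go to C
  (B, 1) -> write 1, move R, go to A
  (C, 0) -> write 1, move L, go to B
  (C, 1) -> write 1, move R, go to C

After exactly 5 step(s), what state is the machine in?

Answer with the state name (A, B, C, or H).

Answer: H

Derivation:
Step 1: in state A at pos 0, read 0 -> (A,0)->write 0,move L,goto B. Now: state=B, head=-1, tape[-2..1]=0000 (head:  ^)
Step 2: in state B at pos -1, read 0 -> (B,0)->write 1,move R,goto C. Now: state=C, head=0, tape[-2..1]=0100 (head:   ^)
Step 3: in state C at pos 0, read 0 -> (C,0)->write 1,move L,goto B. Now: state=B, head=-1, tape[-2..1]=0110 (head:  ^)
Step 4: in state B at pos -1, read 1 -> (B,1)->write 1,move R,goto A. Now: state=A, head=0, tape[-2..1]=0110 (head:   ^)
Step 5: in state A at pos 0, read 1 -> (A,1)->write 1,move R,goto H. Now: state=H, head=1, tape[-2..2]=01100 (head:    ^)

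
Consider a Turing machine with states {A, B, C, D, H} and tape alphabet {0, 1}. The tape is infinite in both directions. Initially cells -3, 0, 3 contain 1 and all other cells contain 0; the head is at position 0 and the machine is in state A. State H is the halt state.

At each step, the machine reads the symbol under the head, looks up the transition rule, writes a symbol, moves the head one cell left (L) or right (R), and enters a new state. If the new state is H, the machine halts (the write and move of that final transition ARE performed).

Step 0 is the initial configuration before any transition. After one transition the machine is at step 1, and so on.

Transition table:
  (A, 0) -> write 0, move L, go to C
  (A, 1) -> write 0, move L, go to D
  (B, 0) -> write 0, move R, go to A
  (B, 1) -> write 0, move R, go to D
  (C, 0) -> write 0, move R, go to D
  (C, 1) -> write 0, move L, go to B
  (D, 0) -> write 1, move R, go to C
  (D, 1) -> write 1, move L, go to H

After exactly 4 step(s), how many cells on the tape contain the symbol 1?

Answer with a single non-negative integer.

Answer: 4

Derivation:
Step 1: in state A at pos 0, read 1 -> (A,1)->write 0,move L,goto D. Now: state=D, head=-1, tape[-4..4]=010000010 (head:    ^)
Step 2: in state D at pos -1, read 0 -> (D,0)->write 1,move R,goto C. Now: state=C, head=0, tape[-4..4]=010100010 (head:     ^)
Step 3: in state C at pos 0, read 0 -> (C,0)->write 0,move R,goto D. Now: state=D, head=1, tape[-4..4]=010100010 (head:      ^)
Step 4: in state D at pos 1, read 0 -> (D,0)->write 1,move R,goto C. Now: state=C, head=2, tape[-4..4]=010101010 (head:       ^)
Cells containing 1 after step 4: {-3, -1, 1, 3} -> 4 cell(s)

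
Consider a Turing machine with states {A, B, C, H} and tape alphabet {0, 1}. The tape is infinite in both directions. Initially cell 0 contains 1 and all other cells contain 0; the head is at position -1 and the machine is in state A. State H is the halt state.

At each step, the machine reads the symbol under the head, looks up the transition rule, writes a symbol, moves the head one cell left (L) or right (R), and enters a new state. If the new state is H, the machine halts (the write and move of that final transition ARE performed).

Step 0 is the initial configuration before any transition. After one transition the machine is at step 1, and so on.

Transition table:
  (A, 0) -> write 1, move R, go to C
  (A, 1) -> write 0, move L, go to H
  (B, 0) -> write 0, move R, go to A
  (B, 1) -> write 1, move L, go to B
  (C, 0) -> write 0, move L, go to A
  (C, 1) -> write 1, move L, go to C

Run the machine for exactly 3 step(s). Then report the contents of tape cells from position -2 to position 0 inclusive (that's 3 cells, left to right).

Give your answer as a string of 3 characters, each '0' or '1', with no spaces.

Answer: 011

Derivation:
Step 1: in state A at pos -1, read 0 -> (A,0)->write 1,move R,goto C. Now: state=C, head=0, tape[-2..1]=0110 (head:   ^)
Step 2: in state C at pos 0, read 1 -> (C,1)->write 1,move L,goto C. Now: state=C, head=-1, tape[-2..1]=0110 (head:  ^)
Step 3: in state C at pos -1, read 1 -> (C,1)->write 1,move L,goto C. Now: state=C, head=-2, tape[-3..1]=00110 (head:  ^)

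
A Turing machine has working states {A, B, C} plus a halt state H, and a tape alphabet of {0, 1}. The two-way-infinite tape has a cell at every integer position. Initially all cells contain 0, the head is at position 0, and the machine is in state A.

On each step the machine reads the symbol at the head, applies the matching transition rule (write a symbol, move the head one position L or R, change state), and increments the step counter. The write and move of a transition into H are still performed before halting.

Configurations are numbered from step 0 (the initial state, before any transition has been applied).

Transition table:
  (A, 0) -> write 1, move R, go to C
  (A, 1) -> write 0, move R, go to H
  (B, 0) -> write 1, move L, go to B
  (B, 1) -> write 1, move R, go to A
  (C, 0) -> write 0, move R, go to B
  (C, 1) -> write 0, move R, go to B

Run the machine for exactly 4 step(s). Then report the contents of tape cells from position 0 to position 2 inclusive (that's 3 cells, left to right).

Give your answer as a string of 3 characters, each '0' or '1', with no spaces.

Answer: 111

Derivation:
Step 1: in state A at pos 0, read 0 -> (A,0)->write 1,move R,goto C. Now: state=C, head=1, tape[-1..2]=0100 (head:   ^)
Step 2: in state C at pos 1, read 0 -> (C,0)->write 0,move R,goto B. Now: state=B, head=2, tape[-1..3]=01000 (head:    ^)
Step 3: in state B at pos 2, read 0 -> (B,0)->write 1,move L,goto B. Now: state=B, head=1, tape[-1..3]=01010 (head:   ^)
Step 4: in state B at pos 1, read 0 -> (B,0)->write 1,move L,goto B. Now: state=B, head=0, tape[-1..3]=01110 (head:  ^)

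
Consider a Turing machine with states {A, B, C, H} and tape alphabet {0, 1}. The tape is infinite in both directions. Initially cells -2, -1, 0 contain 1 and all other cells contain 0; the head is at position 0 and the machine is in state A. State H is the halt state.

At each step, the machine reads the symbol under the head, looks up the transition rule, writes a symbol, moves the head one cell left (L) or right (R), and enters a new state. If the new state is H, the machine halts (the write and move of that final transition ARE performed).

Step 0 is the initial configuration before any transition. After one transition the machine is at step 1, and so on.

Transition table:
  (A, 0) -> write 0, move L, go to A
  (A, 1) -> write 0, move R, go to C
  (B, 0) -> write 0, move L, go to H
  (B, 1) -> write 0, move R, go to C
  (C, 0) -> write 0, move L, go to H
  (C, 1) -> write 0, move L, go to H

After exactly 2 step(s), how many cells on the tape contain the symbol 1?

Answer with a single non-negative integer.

Step 1: in state A at pos 0, read 1 -> (A,1)->write 0,move R,goto C. Now: state=C, head=1, tape[-3..2]=011000 (head:     ^)
Step 2: in state C at pos 1, read 0 -> (C,0)->write 0,move L,goto H. Now: state=H, head=0, tape[-3..2]=011000 (head:    ^)
Cells containing 1 after step 2: {-2, -1} -> 2 cell(s)

Answer: 2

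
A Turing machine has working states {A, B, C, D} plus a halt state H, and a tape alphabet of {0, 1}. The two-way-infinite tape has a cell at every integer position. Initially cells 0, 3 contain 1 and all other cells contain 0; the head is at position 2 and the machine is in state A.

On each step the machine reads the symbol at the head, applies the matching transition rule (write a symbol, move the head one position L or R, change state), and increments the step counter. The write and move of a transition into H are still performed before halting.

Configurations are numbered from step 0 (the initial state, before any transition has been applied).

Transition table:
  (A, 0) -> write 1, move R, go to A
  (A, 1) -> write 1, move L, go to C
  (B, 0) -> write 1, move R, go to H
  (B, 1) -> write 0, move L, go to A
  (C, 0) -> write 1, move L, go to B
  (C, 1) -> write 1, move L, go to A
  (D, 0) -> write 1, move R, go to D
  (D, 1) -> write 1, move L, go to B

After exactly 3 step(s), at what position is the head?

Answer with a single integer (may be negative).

Step 1: in state A at pos 2, read 0 -> (A,0)->write 1,move R,goto A. Now: state=A, head=3, tape[-1..4]=010110 (head:     ^)
Step 2: in state A at pos 3, read 1 -> (A,1)->write 1,move L,goto C. Now: state=C, head=2, tape[-1..4]=010110 (head:    ^)
Step 3: in state C at pos 2, read 1 -> (C,1)->write 1,move L,goto A. Now: state=A, head=1, tape[-1..4]=010110 (head:   ^)

Answer: 1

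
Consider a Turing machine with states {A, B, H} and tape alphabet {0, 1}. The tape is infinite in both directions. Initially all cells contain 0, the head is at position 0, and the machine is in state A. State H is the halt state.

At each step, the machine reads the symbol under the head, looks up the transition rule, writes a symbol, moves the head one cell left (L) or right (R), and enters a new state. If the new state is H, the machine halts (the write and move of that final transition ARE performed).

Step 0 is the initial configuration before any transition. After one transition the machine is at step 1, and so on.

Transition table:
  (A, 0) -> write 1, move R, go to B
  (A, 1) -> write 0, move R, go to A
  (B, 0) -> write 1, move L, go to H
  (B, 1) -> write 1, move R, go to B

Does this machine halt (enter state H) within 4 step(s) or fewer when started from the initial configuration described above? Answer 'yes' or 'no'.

Step 1: in state A at pos 0, read 0 -> (A,0)->write 1,move R,goto B. Now: state=B, head=1, tape[-1..2]=0100 (head:   ^)
Step 2: in state B at pos 1, read 0 -> (B,0)->write 1,move L,goto H. Now: state=H, head=0, tape[-1..2]=0110 (head:  ^)
State H reached at step 2; 2 <= 4 -> yes

Answer: yes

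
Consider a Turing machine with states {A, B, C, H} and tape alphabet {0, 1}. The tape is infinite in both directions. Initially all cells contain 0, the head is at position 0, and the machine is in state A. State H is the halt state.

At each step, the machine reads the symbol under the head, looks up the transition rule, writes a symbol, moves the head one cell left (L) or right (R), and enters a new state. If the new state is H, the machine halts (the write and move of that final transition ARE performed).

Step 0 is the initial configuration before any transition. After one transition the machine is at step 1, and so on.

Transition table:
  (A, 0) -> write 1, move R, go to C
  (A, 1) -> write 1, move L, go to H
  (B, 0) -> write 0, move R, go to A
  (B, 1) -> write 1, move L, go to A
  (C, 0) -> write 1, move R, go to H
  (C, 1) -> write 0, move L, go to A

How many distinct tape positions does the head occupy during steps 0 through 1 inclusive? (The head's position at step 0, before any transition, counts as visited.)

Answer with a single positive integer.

Answer: 2

Derivation:
Step 1: in state A at pos 0, read 0 -> (A,0)->write 1,move R,goto C. Now: state=C, head=1, tape[-1..2]=0100 (head:   ^)
Head positions at steps 0..1: starting at 0, distinct positions visited = {0, 1} -> 2 position(s)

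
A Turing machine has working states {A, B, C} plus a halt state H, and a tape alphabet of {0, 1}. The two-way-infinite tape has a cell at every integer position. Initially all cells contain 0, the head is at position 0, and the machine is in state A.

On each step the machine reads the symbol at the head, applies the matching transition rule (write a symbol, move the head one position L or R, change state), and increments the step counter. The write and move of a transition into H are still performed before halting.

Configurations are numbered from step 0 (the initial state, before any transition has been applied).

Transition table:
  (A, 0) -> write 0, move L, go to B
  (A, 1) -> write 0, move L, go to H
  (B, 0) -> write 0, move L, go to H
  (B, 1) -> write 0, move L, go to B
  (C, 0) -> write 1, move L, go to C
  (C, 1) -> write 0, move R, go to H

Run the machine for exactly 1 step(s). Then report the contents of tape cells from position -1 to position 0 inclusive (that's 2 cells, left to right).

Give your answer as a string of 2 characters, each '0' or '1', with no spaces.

Answer: 00

Derivation:
Step 1: in state A at pos 0, read 0 -> (A,0)->write 0,move L,goto B. Now: state=B, head=-1, tape[-2..1]=0000 (head:  ^)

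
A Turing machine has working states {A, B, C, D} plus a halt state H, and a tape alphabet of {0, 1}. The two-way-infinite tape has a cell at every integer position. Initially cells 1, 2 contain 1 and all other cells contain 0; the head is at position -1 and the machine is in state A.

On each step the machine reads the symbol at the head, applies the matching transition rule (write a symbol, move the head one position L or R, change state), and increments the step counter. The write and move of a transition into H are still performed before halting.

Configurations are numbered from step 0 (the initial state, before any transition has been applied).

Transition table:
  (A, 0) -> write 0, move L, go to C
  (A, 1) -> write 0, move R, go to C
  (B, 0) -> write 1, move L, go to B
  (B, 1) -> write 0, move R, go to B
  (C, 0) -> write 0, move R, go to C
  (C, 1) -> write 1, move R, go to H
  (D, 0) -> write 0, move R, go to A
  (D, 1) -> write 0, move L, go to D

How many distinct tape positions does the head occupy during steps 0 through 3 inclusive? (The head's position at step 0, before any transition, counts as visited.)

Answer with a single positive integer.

Step 1: in state A at pos -1, read 0 -> (A,0)->write 0,move L,goto C. Now: state=C, head=-2, tape[-3..3]=0000110 (head:  ^)
Step 2: in state C at pos -2, read 0 -> (C,0)->write 0,move R,goto C. Now: state=C, head=-1, tape[-3..3]=0000110 (head:   ^)
Step 3: in state C at pos -1, read 0 -> (C,0)->write 0,move R,goto C. Now: state=C, head=0, tape[-3..3]=0000110 (head:    ^)
Head positions at steps 0..3: starting at -1, distinct positions visited = {-2, -1, 0} -> 3 position(s)

Answer: 3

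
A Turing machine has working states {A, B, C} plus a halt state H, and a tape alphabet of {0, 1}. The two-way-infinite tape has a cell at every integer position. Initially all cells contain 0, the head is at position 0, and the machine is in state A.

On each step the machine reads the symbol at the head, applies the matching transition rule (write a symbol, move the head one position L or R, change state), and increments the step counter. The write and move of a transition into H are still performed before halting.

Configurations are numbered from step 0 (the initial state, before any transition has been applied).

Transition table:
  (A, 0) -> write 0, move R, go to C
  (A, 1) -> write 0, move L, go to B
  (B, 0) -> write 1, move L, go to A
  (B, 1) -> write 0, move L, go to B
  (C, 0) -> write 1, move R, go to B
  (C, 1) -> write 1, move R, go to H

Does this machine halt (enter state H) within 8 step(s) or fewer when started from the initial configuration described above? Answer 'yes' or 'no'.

Step 1: in state A at pos 0, read 0 -> (A,0)->write 0,move R,goto C. Now: state=C, head=1, tape[-1..2]=0000 (head:   ^)
Step 2: in state C at pos 1, read 0 -> (C,0)->write 1,move R,goto B. Now: state=B, head=2, tape[-1..3]=00100 (head:    ^)
Step 3: in state B at pos 2, read 0 -> (B,0)->write 1,move L,goto A. Now: state=A, head=1, tape[-1..3]=00110 (head:   ^)
Step 4: in state A at pos 1, read 1 -> (A,1)->write 0,move L,goto B. Now: state=B, head=0, tape[-1..3]=00010 (head:  ^)
Step 5: in state B at pos 0, read 0 -> (B,0)->write 1,move L,goto A. Now: state=A, head=-1, tape[-2..3]=001010 (head:  ^)
Step 6: in state A at pos -1, read 0 -> (A,0)->write 0,move R,goto C. Now: state=C, head=0, tape[-2..3]=001010 (head:   ^)
Step 7: in state C at pos 0, read 1 -> (C,1)->write 1,move R,goto H. Now: state=H, head=1, tape[-2..3]=001010 (head:    ^)
State H reached at step 7; 7 <= 8 -> yes

Answer: yes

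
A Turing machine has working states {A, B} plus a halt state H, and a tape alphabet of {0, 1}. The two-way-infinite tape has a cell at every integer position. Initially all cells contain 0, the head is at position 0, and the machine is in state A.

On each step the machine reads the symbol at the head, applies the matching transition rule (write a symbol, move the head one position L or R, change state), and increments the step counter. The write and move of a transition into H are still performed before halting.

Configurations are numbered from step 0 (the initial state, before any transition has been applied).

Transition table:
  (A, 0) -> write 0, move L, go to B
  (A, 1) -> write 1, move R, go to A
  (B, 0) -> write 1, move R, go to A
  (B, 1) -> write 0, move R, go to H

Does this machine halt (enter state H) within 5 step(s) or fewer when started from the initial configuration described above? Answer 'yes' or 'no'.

Answer: yes

Derivation:
Step 1: in state A at pos 0, read 0 -> (A,0)->write 0,move L,goto B. Now: state=B, head=-1, tape[-2..1]=0000 (head:  ^)
Step 2: in state B at pos -1, read 0 -> (B,0)->write 1,move R,goto A. Now: state=A, head=0, tape[-2..1]=0100 (head:   ^)
Step 3: in state A at pos 0, read 0 -> (A,0)->write 0,move L,goto B. Now: state=B, head=-1, tape[-2..1]=0100 (head:  ^)
Step 4: in state B at pos -1, read 1 -> (B,1)->write 0,move R,goto H. Now: state=H, head=0, tape[-2..1]=0000 (head:   ^)
State H reached at step 4; 4 <= 5 -> yes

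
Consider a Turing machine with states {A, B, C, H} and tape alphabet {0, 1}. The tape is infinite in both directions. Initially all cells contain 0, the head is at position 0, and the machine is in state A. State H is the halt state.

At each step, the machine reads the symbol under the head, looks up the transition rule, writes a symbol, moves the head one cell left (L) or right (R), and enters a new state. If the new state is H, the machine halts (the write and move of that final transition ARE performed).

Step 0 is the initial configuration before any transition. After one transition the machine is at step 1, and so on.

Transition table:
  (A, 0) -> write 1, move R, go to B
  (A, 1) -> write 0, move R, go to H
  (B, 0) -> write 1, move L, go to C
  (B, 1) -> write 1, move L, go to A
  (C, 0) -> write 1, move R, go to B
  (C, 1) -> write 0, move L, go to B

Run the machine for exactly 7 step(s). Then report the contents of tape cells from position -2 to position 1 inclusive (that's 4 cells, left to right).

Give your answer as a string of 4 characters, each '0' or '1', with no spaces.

Step 1: in state A at pos 0, read 0 -> (A,0)->write 1,move R,goto B. Now: state=B, head=1, tape[-1..2]=0100 (head:   ^)
Step 2: in state B at pos 1, read 0 -> (B,0)->write 1,move L,goto C. Now: state=C, head=0, tape[-1..2]=0110 (head:  ^)
Step 3: in state C at pos 0, read 1 -> (C,1)->write 0,move L,goto B. Now: state=B, head=-1, tape[-2..2]=00010 (head:  ^)
Step 4: in state B at pos -1, read 0 -> (B,0)->write 1,move L,goto C. Now: state=C, head=-2, tape[-3..2]=001010 (head:  ^)
Step 5: in state C at pos -2, read 0 -> (C,0)->write 1,move R,goto B. Now: state=B, head=-1, tape[-3..2]=011010 (head:   ^)
Step 6: in state B at pos -1, read 1 -> (B,1)->write 1,move L,goto A. Now: state=A, head=-2, tape[-3..2]=011010 (head:  ^)
Step 7: in state A at pos -2, read 1 -> (A,1)->write 0,move R,goto H. Now: state=H, head=-1, tape[-3..2]=001010 (head:   ^)

Answer: 0101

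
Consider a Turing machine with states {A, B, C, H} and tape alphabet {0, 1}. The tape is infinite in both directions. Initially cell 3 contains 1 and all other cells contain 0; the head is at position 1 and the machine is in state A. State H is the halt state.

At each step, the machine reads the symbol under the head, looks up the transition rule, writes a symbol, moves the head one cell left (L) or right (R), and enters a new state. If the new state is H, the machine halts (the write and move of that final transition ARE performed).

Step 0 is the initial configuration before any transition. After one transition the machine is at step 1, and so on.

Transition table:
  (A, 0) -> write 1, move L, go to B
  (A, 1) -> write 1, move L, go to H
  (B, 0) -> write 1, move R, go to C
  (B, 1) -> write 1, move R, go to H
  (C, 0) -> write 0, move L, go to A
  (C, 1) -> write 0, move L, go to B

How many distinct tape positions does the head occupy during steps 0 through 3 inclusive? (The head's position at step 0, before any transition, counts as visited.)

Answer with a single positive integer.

Step 1: in state A at pos 1, read 0 -> (A,0)->write 1,move L,goto B. Now: state=B, head=0, tape[-1..4]=001010 (head:  ^)
Step 2: in state B at pos 0, read 0 -> (B,0)->write 1,move R,goto C. Now: state=C, head=1, tape[-1..4]=011010 (head:   ^)
Step 3: in state C at pos 1, read 1 -> (C,1)->write 0,move L,goto B. Now: state=B, head=0, tape[-1..4]=010010 (head:  ^)
Head positions at steps 0..3: starting at 1, distinct positions visited = {0, 1} -> 2 position(s)

Answer: 2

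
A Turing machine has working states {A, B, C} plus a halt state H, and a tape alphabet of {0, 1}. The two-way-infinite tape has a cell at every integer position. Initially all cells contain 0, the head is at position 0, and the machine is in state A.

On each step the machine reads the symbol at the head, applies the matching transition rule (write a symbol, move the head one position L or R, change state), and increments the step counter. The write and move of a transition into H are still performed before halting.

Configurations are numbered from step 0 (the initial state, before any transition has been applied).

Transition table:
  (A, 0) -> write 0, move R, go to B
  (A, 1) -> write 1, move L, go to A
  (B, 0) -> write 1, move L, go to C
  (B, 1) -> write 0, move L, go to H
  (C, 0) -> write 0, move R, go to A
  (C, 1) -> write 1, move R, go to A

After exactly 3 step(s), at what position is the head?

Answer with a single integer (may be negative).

Answer: 1

Derivation:
Step 1: in state A at pos 0, read 0 -> (A,0)->write 0,move R,goto B. Now: state=B, head=1, tape[-1..2]=0000 (head:   ^)
Step 2: in state B at pos 1, read 0 -> (B,0)->write 1,move L,goto C. Now: state=C, head=0, tape[-1..2]=0010 (head:  ^)
Step 3: in state C at pos 0, read 0 -> (C,0)->write 0,move R,goto A. Now: state=A, head=1, tape[-1..2]=0010 (head:   ^)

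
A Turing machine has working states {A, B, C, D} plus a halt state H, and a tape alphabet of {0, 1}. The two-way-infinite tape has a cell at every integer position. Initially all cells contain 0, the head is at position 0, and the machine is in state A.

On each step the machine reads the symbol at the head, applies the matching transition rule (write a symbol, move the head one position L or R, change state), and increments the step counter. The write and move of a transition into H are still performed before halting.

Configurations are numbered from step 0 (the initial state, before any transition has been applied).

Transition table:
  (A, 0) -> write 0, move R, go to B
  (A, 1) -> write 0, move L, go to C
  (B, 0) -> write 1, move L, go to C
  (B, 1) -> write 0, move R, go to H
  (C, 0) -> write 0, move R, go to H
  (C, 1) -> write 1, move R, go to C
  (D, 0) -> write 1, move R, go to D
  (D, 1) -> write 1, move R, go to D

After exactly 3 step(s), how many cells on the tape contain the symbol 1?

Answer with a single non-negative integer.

Answer: 1

Derivation:
Step 1: in state A at pos 0, read 0 -> (A,0)->write 0,move R,goto B. Now: state=B, head=1, tape[-1..2]=0000 (head:   ^)
Step 2: in state B at pos 1, read 0 -> (B,0)->write 1,move L,goto C. Now: state=C, head=0, tape[-1..2]=0010 (head:  ^)
Step 3: in state C at pos 0, read 0 -> (C,0)->write 0,move R,goto H. Now: state=H, head=1, tape[-1..2]=0010 (head:   ^)
Cells containing 1 after step 3: {1} -> 1 cell(s)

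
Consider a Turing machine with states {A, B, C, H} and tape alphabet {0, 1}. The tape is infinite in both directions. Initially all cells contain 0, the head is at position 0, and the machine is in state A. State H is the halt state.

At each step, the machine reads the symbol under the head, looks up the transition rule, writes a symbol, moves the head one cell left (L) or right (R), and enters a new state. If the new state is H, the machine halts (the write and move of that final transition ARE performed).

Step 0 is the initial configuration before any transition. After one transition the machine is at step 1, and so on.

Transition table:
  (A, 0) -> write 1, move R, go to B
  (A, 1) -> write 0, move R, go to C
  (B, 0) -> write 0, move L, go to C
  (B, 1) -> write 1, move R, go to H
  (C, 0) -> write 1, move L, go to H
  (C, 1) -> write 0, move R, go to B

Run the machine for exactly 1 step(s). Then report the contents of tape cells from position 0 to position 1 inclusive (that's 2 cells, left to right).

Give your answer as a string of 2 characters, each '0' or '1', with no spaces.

Step 1: in state A at pos 0, read 0 -> (A,0)->write 1,move R,goto B. Now: state=B, head=1, tape[-1..2]=0100 (head:   ^)

Answer: 10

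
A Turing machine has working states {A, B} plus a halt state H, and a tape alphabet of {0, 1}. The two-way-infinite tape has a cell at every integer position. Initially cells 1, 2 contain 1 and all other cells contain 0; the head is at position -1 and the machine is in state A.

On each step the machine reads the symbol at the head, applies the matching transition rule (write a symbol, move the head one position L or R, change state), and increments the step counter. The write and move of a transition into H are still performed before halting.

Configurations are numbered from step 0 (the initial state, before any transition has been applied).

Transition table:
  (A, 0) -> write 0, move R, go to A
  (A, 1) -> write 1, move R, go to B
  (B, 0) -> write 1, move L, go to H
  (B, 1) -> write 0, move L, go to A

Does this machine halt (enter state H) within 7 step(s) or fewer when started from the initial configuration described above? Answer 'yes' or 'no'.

Step 1: in state A at pos -1, read 0 -> (A,0)->write 0,move R,goto A. Now: state=A, head=0, tape[-2..3]=000110 (head:   ^)
Step 2: in state A at pos 0, read 0 -> (A,0)->write 0,move R,goto A. Now: state=A, head=1, tape[-2..3]=000110 (head:    ^)
Step 3: in state A at pos 1, read 1 -> (A,1)->write 1,move R,goto B. Now: state=B, head=2, tape[-2..3]=000110 (head:     ^)
Step 4: in state B at pos 2, read 1 -> (B,1)->write 0,move L,goto A. Now: state=A, head=1, tape[-2..3]=000100 (head:    ^)
Step 5: in state A at pos 1, read 1 -> (A,1)->write 1,move R,goto B. Now: state=B, head=2, tape[-2..3]=000100 (head:     ^)
Step 6: in state B at pos 2, read 0 -> (B,0)->write 1,move L,goto H. Now: state=H, head=1, tape[-2..3]=000110 (head:    ^)
State H reached at step 6; 6 <= 7 -> yes

Answer: yes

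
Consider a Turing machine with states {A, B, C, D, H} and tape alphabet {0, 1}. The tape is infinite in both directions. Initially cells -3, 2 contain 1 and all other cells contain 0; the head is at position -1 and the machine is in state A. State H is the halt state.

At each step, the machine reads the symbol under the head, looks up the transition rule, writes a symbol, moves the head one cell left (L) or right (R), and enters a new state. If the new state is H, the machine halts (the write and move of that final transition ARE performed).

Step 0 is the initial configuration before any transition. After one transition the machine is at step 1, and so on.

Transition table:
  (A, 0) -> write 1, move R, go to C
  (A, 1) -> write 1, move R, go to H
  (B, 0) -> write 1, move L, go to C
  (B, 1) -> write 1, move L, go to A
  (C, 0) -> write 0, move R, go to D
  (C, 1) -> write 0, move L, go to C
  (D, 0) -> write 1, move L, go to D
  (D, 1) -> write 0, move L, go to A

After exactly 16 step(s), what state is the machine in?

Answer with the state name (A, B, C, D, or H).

Step 1: in state A at pos -1, read 0 -> (A,0)->write 1,move R,goto C. Now: state=C, head=0, tape[-4..3]=01010010 (head:     ^)
Step 2: in state C at pos 0, read 0 -> (C,0)->write 0,move R,goto D. Now: state=D, head=1, tape[-4..3]=01010010 (head:      ^)
Step 3: in state D at pos 1, read 0 -> (D,0)->write 1,move L,goto D. Now: state=D, head=0, tape[-4..3]=01010110 (head:     ^)
Step 4: in state D at pos 0, read 0 -> (D,0)->write 1,move L,goto D. Now: state=D, head=-1, tape[-4..3]=01011110 (head:    ^)
Step 5: in state D at pos -1, read 1 -> (D,1)->write 0,move L,goto A. Now: state=A, head=-2, tape[-4..3]=01001110 (head:   ^)
Step 6: in state A at pos -2, read 0 -> (A,0)->write 1,move R,goto C. Now: state=C, head=-1, tape[-4..3]=01101110 (head:    ^)
Step 7: in state C at pos -1, read 0 -> (C,0)->write 0,move R,goto D. Now: state=D, head=0, tape[-4..3]=01101110 (head:     ^)
Step 8: in state D at pos 0, read 1 -> (D,1)->write 0,move L,goto A. Now: state=A, head=-1, tape[-4..3]=01100110 (head:    ^)
Step 9: in state A at pos -1, read 0 -> (A,0)->write 1,move R,goto C. Now: state=C, head=0, tape[-4..3]=01110110 (head:     ^)
Step 10: in state C at pos 0, read 0 -> (C,0)->write 0,move R,goto D. Now: state=D, head=1, tape[-4..3]=01110110 (head:      ^)
Step 11: in state D at pos 1, read 1 -> (D,1)->write 0,move L,goto A. Now: state=A, head=0, tape[-4..3]=01110010 (head:     ^)
Step 12: in state A at pos 0, read 0 -> (A,0)->write 1,move R,goto C. Now: state=C, head=1, tape[-4..3]=01111010 (head:      ^)
Step 13: in state C at pos 1, read 0 -> (C,0)->write 0,move R,goto D. Now: state=D, head=2, tape[-4..3]=01111010 (head:       ^)
Step 14: in state D at pos 2, read 1 -> (D,1)->write 0,move L,goto A. Now: state=A, head=1, tape[-4..3]=01111000 (head:      ^)
Step 15: in state A at pos 1, read 0 -> (A,0)->write 1,move R,goto C. Now: state=C, head=2, tape[-4..3]=01111100 (head:       ^)
Step 16: in state C at pos 2, read 0 -> (C,0)->write 0,move R,goto D. Now: state=D, head=3, tape[-4..4]=011111000 (head:        ^)

Answer: D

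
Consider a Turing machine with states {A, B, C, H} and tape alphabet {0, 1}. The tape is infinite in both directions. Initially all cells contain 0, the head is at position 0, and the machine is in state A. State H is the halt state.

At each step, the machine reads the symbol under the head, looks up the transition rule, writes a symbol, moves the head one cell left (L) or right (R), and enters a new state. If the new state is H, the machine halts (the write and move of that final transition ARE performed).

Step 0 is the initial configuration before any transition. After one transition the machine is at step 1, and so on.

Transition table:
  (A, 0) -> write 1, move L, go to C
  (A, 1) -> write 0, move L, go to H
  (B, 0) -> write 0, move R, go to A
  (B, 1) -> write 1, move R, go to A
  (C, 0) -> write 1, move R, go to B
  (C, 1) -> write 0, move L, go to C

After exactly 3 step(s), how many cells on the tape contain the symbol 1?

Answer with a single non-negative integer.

Step 1: in state A at pos 0, read 0 -> (A,0)->write 1,move L,goto C. Now: state=C, head=-1, tape[-2..1]=0010 (head:  ^)
Step 2: in state C at pos -1, read 0 -> (C,0)->write 1,move R,goto B. Now: state=B, head=0, tape[-2..1]=0110 (head:   ^)
Step 3: in state B at pos 0, read 1 -> (B,1)->write 1,move R,goto A. Now: state=A, head=1, tape[-2..2]=01100 (head:    ^)
Cells containing 1 after step 3: {-1, 0} -> 2 cell(s)

Answer: 2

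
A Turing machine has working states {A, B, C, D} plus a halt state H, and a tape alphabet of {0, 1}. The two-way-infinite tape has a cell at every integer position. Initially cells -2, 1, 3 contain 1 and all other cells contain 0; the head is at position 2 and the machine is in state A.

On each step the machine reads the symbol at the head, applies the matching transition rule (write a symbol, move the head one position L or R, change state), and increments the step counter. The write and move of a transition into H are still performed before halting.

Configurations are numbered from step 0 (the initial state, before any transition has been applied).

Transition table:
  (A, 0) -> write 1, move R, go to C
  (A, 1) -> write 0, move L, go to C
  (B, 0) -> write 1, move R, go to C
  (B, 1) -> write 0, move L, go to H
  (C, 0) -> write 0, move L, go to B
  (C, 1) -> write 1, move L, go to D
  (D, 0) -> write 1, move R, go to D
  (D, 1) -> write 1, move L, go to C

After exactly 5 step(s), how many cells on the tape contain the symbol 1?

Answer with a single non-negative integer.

Answer: 5

Derivation:
Step 1: in state A at pos 2, read 0 -> (A,0)->write 1,move R,goto C. Now: state=C, head=3, tape[-3..4]=01001110 (head:       ^)
Step 2: in state C at pos 3, read 1 -> (C,1)->write 1,move L,goto D. Now: state=D, head=2, tape[-3..4]=01001110 (head:      ^)
Step 3: in state D at pos 2, read 1 -> (D,1)->write 1,move L,goto C. Now: state=C, head=1, tape[-3..4]=01001110 (head:     ^)
Step 4: in state C at pos 1, read 1 -> (C,1)->write 1,move L,goto D. Now: state=D, head=0, tape[-3..4]=01001110 (head:    ^)
Step 5: in state D at pos 0, read 0 -> (D,0)->write 1,move R,goto D. Now: state=D, head=1, tape[-3..4]=01011110 (head:     ^)
Cells containing 1 after step 5: {-2, 0, 1, 2, 3} -> 5 cell(s)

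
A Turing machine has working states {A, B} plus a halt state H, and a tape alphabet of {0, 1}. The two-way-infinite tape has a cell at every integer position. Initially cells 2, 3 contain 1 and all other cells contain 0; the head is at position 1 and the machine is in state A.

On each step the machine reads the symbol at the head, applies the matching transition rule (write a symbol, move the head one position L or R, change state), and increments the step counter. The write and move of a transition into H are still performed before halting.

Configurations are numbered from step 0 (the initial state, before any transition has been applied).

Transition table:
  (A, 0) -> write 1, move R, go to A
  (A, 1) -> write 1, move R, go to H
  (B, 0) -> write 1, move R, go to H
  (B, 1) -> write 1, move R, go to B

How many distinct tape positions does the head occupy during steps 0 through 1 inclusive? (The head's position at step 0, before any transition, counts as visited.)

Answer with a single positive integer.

Answer: 2

Derivation:
Step 1: in state A at pos 1, read 0 -> (A,0)->write 1,move R,goto A. Now: state=A, head=2, tape[0..4]=01110 (head:   ^)
Head positions at steps 0..1: starting at 1, distinct positions visited = {1, 2} -> 2 position(s)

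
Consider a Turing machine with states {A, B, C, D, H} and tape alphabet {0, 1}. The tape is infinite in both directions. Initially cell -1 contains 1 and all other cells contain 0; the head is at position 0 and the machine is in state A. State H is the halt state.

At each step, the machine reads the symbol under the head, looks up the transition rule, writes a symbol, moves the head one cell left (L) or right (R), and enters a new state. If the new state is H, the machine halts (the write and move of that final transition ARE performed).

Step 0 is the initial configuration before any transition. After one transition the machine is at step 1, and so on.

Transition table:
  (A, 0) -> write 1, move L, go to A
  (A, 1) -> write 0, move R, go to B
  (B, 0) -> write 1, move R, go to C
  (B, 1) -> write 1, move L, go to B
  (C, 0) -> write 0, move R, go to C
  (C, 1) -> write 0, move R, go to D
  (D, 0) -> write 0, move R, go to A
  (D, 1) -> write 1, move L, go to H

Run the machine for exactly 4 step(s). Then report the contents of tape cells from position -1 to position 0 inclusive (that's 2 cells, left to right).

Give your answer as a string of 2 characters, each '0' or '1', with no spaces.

Step 1: in state A at pos 0, read 0 -> (A,0)->write 1,move L,goto A. Now: state=A, head=-1, tape[-2..1]=0110 (head:  ^)
Step 2: in state A at pos -1, read 1 -> (A,1)->write 0,move R,goto B. Now: state=B, head=0, tape[-2..1]=0010 (head:   ^)
Step 3: in state B at pos 0, read 1 -> (B,1)->write 1,move L,goto B. Now: state=B, head=-1, tape[-2..1]=0010 (head:  ^)
Step 4: in state B at pos -1, read 0 -> (B,0)->write 1,move R,goto C. Now: state=C, head=0, tape[-2..1]=0110 (head:   ^)

Answer: 11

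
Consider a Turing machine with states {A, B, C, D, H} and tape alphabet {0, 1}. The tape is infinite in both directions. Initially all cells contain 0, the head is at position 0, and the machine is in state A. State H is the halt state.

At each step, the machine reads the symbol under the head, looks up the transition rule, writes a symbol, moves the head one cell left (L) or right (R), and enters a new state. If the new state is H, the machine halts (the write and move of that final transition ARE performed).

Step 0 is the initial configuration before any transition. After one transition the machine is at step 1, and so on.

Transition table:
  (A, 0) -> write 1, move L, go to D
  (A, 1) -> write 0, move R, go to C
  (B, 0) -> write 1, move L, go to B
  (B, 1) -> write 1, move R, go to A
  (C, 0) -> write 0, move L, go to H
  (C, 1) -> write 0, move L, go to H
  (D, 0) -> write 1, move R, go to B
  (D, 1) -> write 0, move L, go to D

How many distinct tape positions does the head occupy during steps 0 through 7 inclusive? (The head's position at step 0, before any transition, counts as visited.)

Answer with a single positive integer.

Answer: 4

Derivation:
Step 1: in state A at pos 0, read 0 -> (A,0)->write 1,move L,goto D. Now: state=D, head=-1, tape[-2..1]=0010 (head:  ^)
Step 2: in state D at pos -1, read 0 -> (D,0)->write 1,move R,goto B. Now: state=B, head=0, tape[-2..1]=0110 (head:   ^)
Step 3: in state B at pos 0, read 1 -> (B,1)->write 1,move R,goto A. Now: state=A, head=1, tape[-2..2]=01100 (head:    ^)
Step 4: in state A at pos 1, read 0 -> (A,0)->write 1,move L,goto D. Now: state=D, head=0, tape[-2..2]=01110 (head:   ^)
Step 5: in state D at pos 0, read 1 -> (D,1)->write 0,move L,goto D. Now: state=D, head=-1, tape[-2..2]=01010 (head:  ^)
Step 6: in state D at pos -1, read 1 -> (D,1)->write 0,move L,goto D. Now: state=D, head=-2, tape[-3..2]=000010 (head:  ^)
Step 7: in state D at pos -2, read 0 -> (D,0)->write 1,move R,goto B. Now: state=B, head=-1, tape[-3..2]=010010 (head:   ^)
Head positions at steps 0..7: starting at 0, distinct positions visited = {-2, -1, 0, 1} -> 4 position(s)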